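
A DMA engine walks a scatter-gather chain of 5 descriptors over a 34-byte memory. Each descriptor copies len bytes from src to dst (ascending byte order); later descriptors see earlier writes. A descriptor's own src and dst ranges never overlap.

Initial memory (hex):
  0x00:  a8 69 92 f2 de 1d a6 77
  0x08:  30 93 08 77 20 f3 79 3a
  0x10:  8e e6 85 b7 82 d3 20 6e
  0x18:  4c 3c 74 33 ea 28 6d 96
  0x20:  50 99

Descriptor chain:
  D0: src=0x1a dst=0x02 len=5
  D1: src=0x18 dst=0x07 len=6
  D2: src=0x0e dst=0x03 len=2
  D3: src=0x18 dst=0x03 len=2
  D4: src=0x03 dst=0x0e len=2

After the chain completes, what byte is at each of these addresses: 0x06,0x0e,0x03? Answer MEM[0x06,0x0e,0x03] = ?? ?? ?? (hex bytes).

[0] 0x1a->0x02 len=5 : 74 33 ea 28 6d
[1] 0x18->0x07 len=6 : 4c 3c 74 33 ea 28
[2] 0x0e->0x03 len=2 : 79 3a
[3] 0x18->0x03 len=2 : 4c 3c
[4] 0x03->0x0e len=2 : 4c 3c
query mem[0x06]=0x6d, mem[0x0e]=0x4c, mem[0x03]=0x4c

MEM[0x06,0x0e,0x03] = 6d 4c 4c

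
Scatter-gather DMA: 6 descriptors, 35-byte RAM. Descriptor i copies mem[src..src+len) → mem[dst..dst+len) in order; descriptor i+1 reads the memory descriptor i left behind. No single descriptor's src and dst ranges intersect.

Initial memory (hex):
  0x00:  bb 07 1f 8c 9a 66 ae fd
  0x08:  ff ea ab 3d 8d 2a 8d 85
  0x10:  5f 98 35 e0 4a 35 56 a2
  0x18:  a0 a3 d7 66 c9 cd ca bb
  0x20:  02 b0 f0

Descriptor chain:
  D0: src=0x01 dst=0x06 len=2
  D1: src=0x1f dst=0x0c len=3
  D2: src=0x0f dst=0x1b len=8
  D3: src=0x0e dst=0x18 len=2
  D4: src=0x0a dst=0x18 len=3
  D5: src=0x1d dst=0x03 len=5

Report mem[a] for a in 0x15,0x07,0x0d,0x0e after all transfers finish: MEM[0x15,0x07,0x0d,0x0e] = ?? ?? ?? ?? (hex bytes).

MEM[0x15,0x07,0x0d,0x0e] = 35 35 02 b0

D0: mem[0x06..0x07] <- [07 1f]
D1: mem[0x0c..0x0e] <- [bb 02 b0]
D2: mem[0x1b..0x22] <- [85 5f 98 35 e0 4a 35 56]
D3: mem[0x18..0x19] <- [b0 85]
D4: mem[0x18..0x1a] <- [ab 3d bb]
D5: mem[0x03..0x07] <- [98 35 e0 4a 35]
query mem[0x15]=0x35, mem[0x07]=0x35, mem[0x0d]=0x02, mem[0x0e]=0xb0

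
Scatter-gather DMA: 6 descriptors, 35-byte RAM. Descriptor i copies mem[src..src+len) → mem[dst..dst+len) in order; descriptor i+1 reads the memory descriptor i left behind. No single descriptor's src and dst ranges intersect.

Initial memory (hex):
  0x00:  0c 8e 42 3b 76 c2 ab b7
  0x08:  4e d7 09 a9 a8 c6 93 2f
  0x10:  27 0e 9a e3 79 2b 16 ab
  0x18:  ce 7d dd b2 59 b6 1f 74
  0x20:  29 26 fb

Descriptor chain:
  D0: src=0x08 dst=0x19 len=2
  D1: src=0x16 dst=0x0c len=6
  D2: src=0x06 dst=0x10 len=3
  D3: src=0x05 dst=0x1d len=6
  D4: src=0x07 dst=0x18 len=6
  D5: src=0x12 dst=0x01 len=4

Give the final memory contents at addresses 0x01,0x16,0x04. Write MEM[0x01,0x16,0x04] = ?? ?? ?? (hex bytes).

  after D0: wrote 2B at 0x19 = 4ed7
  after D1: wrote 6B at 0x0c = 16abce4ed7b2
  after D2: wrote 3B at 0x10 = abb74e
  after D3: wrote 6B at 0x1d = c2abb74ed709
  after D4: wrote 6B at 0x18 = b74ed709a916
  after D5: wrote 4B at 0x01 = 4ee3792b
query mem[0x01]=0x4e, mem[0x16]=0x16, mem[0x04]=0x2b

MEM[0x01,0x16,0x04] = 4e 16 2b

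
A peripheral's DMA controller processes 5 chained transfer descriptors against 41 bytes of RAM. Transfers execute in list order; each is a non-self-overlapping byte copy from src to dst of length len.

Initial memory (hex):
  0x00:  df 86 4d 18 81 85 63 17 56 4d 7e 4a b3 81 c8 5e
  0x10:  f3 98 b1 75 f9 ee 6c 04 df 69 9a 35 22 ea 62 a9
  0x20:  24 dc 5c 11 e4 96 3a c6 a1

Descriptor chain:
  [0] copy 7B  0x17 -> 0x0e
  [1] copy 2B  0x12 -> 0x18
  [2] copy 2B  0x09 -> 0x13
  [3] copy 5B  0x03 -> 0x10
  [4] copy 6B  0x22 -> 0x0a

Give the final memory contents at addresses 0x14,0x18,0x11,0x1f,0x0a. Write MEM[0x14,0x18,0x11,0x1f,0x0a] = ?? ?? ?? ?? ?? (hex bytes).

[0] 0x17->0x0e len=7 : 04 df 69 9a 35 22 ea
[1] 0x12->0x18 len=2 : 35 22
[2] 0x09->0x13 len=2 : 4d 7e
[3] 0x03->0x10 len=5 : 18 81 85 63 17
[4] 0x22->0x0a len=6 : 5c 11 e4 96 3a c6
query mem[0x14]=0x17, mem[0x18]=0x35, mem[0x11]=0x81, mem[0x1f]=0xa9, mem[0x0a]=0x5c

MEM[0x14,0x18,0x11,0x1f,0x0a] = 17 35 81 a9 5c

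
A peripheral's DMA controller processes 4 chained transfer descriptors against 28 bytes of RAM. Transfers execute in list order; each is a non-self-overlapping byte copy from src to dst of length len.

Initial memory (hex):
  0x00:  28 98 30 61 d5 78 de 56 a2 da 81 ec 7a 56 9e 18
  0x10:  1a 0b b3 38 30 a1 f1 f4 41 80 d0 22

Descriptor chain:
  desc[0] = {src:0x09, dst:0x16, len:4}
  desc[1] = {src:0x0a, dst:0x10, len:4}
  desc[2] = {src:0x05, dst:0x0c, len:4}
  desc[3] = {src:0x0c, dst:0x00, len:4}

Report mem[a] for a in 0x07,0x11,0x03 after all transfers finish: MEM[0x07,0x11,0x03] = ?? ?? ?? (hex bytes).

  after D0: wrote 4B at 0x16 = da81ec7a
  after D1: wrote 4B at 0x10 = 81ec7a56
  after D2: wrote 4B at 0x0c = 78de56a2
  after D3: wrote 4B at 0x00 = 78de56a2
query mem[0x07]=0x56, mem[0x11]=0xec, mem[0x03]=0xa2

MEM[0x07,0x11,0x03] = 56 ec a2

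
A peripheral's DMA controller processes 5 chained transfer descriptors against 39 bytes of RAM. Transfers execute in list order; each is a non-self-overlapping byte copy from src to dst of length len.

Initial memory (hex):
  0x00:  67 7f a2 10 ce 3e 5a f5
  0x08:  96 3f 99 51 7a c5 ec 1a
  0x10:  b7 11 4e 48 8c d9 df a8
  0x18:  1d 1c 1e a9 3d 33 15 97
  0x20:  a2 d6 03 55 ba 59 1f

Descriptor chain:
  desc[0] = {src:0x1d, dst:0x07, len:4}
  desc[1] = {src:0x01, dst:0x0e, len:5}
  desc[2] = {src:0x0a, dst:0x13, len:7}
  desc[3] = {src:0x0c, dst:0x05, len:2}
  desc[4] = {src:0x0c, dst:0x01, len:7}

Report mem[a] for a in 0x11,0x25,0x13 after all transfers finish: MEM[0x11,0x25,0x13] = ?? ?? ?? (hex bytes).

  after D0: wrote 4B at 0x07 = 331597a2
  after D1: wrote 5B at 0x0e = 7fa210ce3e
  after D2: wrote 7B at 0x13 = a2517ac57fa210
  after D3: wrote 2B at 0x05 = 7ac5
  after D4: wrote 7B at 0x01 = 7ac57fa210ce3e
query mem[0x11]=0xce, mem[0x25]=0x59, mem[0x13]=0xa2

MEM[0x11,0x25,0x13] = ce 59 a2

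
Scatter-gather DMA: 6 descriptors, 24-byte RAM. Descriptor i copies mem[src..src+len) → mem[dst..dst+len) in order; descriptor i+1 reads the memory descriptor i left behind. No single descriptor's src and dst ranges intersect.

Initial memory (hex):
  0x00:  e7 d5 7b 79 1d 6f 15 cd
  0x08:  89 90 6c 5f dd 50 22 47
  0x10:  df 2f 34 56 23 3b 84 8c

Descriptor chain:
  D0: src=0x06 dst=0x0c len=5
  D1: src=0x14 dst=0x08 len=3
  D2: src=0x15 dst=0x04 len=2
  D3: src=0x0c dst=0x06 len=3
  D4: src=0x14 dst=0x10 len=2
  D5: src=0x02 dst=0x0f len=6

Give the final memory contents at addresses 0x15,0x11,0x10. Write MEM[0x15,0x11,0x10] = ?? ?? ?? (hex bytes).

MEM[0x15,0x11,0x10] = 3b 3b 79

[0] 0x06->0x0c len=5 : 15 cd 89 90 6c
[1] 0x14->0x08 len=3 : 23 3b 84
[2] 0x15->0x04 len=2 : 3b 84
[3] 0x0c->0x06 len=3 : 15 cd 89
[4] 0x14->0x10 len=2 : 23 3b
[5] 0x02->0x0f len=6 : 7b 79 3b 84 15 cd
query mem[0x15]=0x3b, mem[0x11]=0x3b, mem[0x10]=0x79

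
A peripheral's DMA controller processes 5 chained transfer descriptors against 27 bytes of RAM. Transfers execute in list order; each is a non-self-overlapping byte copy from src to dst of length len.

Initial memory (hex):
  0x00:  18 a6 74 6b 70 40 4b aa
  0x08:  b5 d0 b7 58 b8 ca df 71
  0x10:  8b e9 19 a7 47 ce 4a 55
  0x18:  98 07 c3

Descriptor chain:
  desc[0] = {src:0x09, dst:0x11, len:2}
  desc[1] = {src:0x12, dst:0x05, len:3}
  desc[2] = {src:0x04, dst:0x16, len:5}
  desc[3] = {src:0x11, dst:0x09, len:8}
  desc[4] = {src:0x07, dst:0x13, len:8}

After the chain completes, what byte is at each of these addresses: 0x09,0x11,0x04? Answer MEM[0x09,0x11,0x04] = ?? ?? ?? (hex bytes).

[0] 0x09->0x11 len=2 : d0 b7
[1] 0x12->0x05 len=3 : b7 a7 47
[2] 0x04->0x16 len=5 : 70 b7 a7 47 b5
[3] 0x11->0x09 len=8 : d0 b7 a7 47 ce 70 b7 a7
[4] 0x07->0x13 len=8 : 47 b5 d0 b7 a7 47 ce 70
query mem[0x09]=0xd0, mem[0x11]=0xd0, mem[0x04]=0x70

MEM[0x09,0x11,0x04] = d0 d0 70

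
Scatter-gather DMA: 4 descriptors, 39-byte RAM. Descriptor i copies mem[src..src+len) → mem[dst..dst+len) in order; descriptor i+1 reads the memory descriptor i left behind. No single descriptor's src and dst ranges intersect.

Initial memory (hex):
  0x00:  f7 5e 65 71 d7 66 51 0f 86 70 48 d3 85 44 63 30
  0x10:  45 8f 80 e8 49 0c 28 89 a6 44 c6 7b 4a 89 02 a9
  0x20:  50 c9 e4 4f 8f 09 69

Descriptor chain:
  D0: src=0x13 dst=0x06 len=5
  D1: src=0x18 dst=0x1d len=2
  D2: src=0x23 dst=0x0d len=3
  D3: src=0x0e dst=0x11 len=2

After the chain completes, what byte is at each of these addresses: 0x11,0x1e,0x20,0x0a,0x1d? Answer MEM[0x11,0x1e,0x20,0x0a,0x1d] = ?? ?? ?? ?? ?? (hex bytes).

MEM[0x11,0x1e,0x20,0x0a,0x1d] = 8f 44 50 89 a6

  after D0: wrote 5B at 0x06 = e8490c2889
  after D1: wrote 2B at 0x1d = a644
  after D2: wrote 3B at 0x0d = 4f8f09
  after D3: wrote 2B at 0x11 = 8f09
query mem[0x11]=0x8f, mem[0x1e]=0x44, mem[0x20]=0x50, mem[0x0a]=0x89, mem[0x1d]=0xa6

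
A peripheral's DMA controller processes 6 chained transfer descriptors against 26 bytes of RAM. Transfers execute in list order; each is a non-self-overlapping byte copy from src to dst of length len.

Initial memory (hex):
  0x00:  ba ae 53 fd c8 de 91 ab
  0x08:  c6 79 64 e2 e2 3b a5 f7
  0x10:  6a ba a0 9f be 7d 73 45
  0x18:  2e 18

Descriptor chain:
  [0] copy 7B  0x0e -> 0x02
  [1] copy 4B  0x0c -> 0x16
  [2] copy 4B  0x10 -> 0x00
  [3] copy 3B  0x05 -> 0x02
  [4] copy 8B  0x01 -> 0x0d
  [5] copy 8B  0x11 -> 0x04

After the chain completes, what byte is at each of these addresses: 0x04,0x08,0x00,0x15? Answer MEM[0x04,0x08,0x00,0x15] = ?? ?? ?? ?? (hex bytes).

MEM[0x04,0x08,0x00,0x15] = ba 7d 6a 7d

[0] 0x0e->0x02 len=7 : a5 f7 6a ba a0 9f be
[1] 0x0c->0x16 len=4 : e2 3b a5 f7
[2] 0x10->0x00 len=4 : 6a ba a0 9f
[3] 0x05->0x02 len=3 : ba a0 9f
[4] 0x01->0x0d len=8 : ba ba a0 9f ba a0 9f be
[5] 0x11->0x04 len=8 : ba a0 9f be 7d e2 3b a5
query mem[0x04]=0xba, mem[0x08]=0x7d, mem[0x00]=0x6a, mem[0x15]=0x7d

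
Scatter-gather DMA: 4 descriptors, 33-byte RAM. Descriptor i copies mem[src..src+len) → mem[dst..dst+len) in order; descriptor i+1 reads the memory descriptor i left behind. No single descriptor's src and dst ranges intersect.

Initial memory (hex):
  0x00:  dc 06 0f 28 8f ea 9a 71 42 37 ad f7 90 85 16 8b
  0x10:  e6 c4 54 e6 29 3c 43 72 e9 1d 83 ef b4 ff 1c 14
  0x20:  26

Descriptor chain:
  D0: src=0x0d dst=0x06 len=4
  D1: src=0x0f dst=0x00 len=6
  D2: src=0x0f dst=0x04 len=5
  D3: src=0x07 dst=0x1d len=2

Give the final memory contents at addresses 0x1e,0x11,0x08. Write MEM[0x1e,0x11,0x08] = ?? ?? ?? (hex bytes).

  after D0: wrote 4B at 0x06 = 85168be6
  after D1: wrote 6B at 0x00 = 8be6c454e629
  after D2: wrote 5B at 0x04 = 8be6c454e6
  after D3: wrote 2B at 0x1d = 54e6
query mem[0x1e]=0xe6, mem[0x11]=0xc4, mem[0x08]=0xe6

MEM[0x1e,0x11,0x08] = e6 c4 e6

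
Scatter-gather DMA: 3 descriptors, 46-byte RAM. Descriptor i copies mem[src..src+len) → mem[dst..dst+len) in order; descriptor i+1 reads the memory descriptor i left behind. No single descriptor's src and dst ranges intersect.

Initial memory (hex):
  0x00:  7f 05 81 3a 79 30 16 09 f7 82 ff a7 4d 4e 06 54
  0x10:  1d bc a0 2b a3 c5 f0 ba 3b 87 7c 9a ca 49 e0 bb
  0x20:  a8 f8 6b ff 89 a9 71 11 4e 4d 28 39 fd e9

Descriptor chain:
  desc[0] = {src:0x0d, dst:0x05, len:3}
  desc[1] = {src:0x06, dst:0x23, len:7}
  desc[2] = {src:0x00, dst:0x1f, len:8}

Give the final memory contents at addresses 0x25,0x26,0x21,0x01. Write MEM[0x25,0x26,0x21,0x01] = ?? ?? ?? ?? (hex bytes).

MEM[0x25,0x26,0x21,0x01] = 06 54 81 05

#0 dst[0x05+3] := {0x4e,0x06,0x54}
#1 dst[0x23+7] := {0x06,0x54,0xf7,0x82,0xff,0xa7,0x4d}
#2 dst[0x1f+8] := {0x7f,0x05,0x81,0x3a,0x79,0x4e,0x06,0x54}
query mem[0x25]=0x06, mem[0x26]=0x54, mem[0x21]=0x81, mem[0x01]=0x05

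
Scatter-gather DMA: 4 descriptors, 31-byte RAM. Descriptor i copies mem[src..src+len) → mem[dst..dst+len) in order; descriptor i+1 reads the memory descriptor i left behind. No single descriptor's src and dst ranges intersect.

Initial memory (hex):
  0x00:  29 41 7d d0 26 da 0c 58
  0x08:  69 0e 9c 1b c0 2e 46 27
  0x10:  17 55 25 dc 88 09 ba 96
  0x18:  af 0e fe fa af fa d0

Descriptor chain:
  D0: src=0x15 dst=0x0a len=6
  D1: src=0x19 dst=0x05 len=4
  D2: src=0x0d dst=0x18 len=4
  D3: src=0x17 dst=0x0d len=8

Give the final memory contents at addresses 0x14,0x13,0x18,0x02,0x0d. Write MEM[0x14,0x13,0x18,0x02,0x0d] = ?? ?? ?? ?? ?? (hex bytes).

MEM[0x14,0x13,0x18,0x02,0x0d] = d0 fa af 7d 96

D0: mem[0x0a..0x0f] <- [09 ba 96 af 0e fe]
D1: mem[0x05..0x08] <- [0e fe fa af]
D2: mem[0x18..0x1b] <- [af 0e fe 17]
D3: mem[0x0d..0x14] <- [96 af 0e fe 17 af fa d0]
query mem[0x14]=0xd0, mem[0x13]=0xfa, mem[0x18]=0xaf, mem[0x02]=0x7d, mem[0x0d]=0x96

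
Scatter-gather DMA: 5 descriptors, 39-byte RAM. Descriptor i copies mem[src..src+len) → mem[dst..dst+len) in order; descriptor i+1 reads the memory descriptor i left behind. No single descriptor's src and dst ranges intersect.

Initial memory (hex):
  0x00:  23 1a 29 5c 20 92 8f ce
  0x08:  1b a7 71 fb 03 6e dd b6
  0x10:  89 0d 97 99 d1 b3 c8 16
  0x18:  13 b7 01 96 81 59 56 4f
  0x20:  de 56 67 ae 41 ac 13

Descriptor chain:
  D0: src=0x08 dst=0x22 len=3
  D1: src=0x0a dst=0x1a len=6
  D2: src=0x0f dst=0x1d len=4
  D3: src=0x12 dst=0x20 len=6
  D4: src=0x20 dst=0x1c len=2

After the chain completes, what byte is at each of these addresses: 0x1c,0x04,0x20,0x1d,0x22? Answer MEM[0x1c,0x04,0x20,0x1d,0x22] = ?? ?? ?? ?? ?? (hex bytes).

MEM[0x1c,0x04,0x20,0x1d,0x22] = 97 20 97 99 d1

#0 dst[0x22+3] := {0x1b,0xa7,0x71}
#1 dst[0x1a+6] := {0x71,0xfb,0x03,0x6e,0xdd,0xb6}
#2 dst[0x1d+4] := {0xb6,0x89,0x0d,0x97}
#3 dst[0x20+6] := {0x97,0x99,0xd1,0xb3,0xc8,0x16}
#4 dst[0x1c+2] := {0x97,0x99}
query mem[0x1c]=0x97, mem[0x04]=0x20, mem[0x20]=0x97, mem[0x1d]=0x99, mem[0x22]=0xd1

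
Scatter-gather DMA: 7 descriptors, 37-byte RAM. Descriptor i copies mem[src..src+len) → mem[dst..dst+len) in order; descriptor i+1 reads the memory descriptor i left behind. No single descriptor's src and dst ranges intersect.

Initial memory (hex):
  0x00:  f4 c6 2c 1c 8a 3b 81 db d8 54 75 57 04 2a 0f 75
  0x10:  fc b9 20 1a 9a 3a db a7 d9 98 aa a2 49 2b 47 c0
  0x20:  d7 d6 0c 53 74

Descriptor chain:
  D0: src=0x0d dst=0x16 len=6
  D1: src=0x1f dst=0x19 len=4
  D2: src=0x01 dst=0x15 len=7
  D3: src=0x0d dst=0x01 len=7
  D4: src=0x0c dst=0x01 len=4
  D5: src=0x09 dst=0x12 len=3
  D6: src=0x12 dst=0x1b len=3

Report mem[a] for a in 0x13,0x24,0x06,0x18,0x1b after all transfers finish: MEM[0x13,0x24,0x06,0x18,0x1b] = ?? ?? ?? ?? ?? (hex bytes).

D0: mem[0x16..0x1b] <- [2a 0f 75 fc b9 20]
D1: mem[0x19..0x1c] <- [c0 d7 d6 0c]
D2: mem[0x15..0x1b] <- [c6 2c 1c 8a 3b 81 db]
D3: mem[0x01..0x07] <- [2a 0f 75 fc b9 20 1a]
D4: mem[0x01..0x04] <- [04 2a 0f 75]
D5: mem[0x12..0x14] <- [54 75 57]
D6: mem[0x1b..0x1d] <- [54 75 57]
query mem[0x13]=0x75, mem[0x24]=0x74, mem[0x06]=0x20, mem[0x18]=0x8a, mem[0x1b]=0x54

MEM[0x13,0x24,0x06,0x18,0x1b] = 75 74 20 8a 54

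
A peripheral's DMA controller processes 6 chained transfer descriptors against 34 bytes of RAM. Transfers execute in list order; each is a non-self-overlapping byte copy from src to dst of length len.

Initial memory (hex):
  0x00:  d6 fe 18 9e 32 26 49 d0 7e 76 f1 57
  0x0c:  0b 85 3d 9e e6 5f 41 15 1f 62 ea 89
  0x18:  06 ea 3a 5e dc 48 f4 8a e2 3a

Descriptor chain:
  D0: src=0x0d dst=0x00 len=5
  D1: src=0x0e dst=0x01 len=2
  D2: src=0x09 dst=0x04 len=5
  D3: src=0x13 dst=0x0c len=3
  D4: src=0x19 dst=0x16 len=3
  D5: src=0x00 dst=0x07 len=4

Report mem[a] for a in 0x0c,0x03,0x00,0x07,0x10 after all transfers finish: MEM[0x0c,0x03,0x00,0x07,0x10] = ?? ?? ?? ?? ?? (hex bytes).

MEM[0x0c,0x03,0x00,0x07,0x10] = 15 e6 85 85 e6

  after D0: wrote 5B at 0x00 = 853d9ee65f
  after D1: wrote 2B at 0x01 = 3d9e
  after D2: wrote 5B at 0x04 = 76f1570b85
  after D3: wrote 3B at 0x0c = 151f62
  after D4: wrote 3B at 0x16 = ea3a5e
  after D5: wrote 4B at 0x07 = 853d9ee6
query mem[0x0c]=0x15, mem[0x03]=0xe6, mem[0x00]=0x85, mem[0x07]=0x85, mem[0x10]=0xe6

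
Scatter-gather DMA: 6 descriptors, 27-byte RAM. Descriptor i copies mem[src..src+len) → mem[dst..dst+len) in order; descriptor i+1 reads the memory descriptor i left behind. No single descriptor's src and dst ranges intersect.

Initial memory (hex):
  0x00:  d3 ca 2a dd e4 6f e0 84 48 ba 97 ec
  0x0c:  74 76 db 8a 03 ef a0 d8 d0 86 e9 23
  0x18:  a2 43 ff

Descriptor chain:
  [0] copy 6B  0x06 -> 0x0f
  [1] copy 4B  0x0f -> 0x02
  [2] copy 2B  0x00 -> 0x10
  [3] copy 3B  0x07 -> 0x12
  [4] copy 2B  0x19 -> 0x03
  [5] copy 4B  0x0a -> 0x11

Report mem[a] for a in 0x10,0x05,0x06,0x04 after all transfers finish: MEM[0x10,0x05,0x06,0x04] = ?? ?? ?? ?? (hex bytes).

MEM[0x10,0x05,0x06,0x04] = d3 ba e0 ff

  after D0: wrote 6B at 0x0f = e08448ba97ec
  after D1: wrote 4B at 0x02 = e08448ba
  after D2: wrote 2B at 0x10 = d3ca
  after D3: wrote 3B at 0x12 = 8448ba
  after D4: wrote 2B at 0x03 = 43ff
  after D5: wrote 4B at 0x11 = 97ec7476
query mem[0x10]=0xd3, mem[0x05]=0xba, mem[0x06]=0xe0, mem[0x04]=0xff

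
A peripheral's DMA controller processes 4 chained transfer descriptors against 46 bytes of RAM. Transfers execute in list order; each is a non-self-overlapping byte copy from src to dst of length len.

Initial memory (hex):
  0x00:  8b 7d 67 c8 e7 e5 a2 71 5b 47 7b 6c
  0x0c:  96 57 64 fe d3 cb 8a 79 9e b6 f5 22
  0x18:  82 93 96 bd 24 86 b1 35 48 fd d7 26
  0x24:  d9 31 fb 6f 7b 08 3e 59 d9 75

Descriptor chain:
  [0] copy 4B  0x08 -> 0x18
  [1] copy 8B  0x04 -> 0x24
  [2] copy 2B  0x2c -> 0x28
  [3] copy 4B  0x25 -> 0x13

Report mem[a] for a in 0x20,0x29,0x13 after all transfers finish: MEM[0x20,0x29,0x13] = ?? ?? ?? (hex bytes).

[0] 0x08->0x18 len=4 : 5b 47 7b 6c
[1] 0x04->0x24 len=8 : e7 e5 a2 71 5b 47 7b 6c
[2] 0x2c->0x28 len=2 : d9 75
[3] 0x25->0x13 len=4 : e5 a2 71 d9
query mem[0x20]=0x48, mem[0x29]=0x75, mem[0x13]=0xe5

MEM[0x20,0x29,0x13] = 48 75 e5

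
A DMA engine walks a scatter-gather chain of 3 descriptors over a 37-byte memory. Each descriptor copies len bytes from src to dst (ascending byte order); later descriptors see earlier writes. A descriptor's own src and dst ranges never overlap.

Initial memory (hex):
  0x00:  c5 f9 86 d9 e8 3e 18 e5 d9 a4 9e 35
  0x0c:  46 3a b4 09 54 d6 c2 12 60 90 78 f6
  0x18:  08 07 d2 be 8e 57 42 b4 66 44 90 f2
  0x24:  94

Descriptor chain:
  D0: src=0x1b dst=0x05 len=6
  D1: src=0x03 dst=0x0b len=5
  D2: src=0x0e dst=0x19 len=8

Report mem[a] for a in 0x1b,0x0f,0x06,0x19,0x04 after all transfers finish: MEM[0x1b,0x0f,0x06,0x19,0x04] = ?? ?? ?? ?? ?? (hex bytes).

MEM[0x1b,0x0f,0x06,0x19,0x04] = 54 57 8e 8e e8

D0: mem[0x05..0x0a] <- [be 8e 57 42 b4 66]
D1: mem[0x0b..0x0f] <- [d9 e8 be 8e 57]
D2: mem[0x19..0x20] <- [8e 57 54 d6 c2 12 60 90]
query mem[0x1b]=0x54, mem[0x0f]=0x57, mem[0x06]=0x8e, mem[0x19]=0x8e, mem[0x04]=0xe8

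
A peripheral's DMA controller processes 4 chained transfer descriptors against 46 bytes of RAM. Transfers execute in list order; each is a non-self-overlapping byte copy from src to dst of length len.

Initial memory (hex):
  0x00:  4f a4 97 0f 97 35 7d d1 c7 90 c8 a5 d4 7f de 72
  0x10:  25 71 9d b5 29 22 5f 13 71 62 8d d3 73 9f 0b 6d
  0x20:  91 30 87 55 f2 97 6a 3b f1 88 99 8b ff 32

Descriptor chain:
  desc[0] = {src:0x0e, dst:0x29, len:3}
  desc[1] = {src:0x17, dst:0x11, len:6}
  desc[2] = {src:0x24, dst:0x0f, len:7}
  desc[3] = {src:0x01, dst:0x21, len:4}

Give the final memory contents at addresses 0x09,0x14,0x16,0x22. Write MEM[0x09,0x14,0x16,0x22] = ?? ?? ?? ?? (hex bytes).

D0: mem[0x29..0x2b] <- [de 72 25]
D1: mem[0x11..0x16] <- [13 71 62 8d d3 73]
D2: mem[0x0f..0x15] <- [f2 97 6a 3b f1 de 72]
D3: mem[0x21..0x24] <- [a4 97 0f 97]
query mem[0x09]=0x90, mem[0x14]=0xde, mem[0x16]=0x73, mem[0x22]=0x97

MEM[0x09,0x14,0x16,0x22] = 90 de 73 97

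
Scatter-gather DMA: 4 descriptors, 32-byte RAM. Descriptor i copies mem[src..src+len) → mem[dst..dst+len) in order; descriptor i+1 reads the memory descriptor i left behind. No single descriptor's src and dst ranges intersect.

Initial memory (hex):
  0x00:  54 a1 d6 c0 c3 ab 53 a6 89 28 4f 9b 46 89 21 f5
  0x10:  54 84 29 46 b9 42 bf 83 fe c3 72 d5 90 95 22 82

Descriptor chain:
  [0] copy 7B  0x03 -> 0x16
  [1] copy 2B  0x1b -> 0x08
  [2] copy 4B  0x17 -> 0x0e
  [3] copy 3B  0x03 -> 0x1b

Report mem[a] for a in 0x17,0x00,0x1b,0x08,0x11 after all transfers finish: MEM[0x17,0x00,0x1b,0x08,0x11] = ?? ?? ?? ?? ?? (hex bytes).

  after D0: wrote 7B at 0x16 = c0c3ab53a68928
  after D1: wrote 2B at 0x08 = 8928
  after D2: wrote 4B at 0x0e = c3ab53a6
  after D3: wrote 3B at 0x1b = c0c3ab
query mem[0x17]=0xc3, mem[0x00]=0x54, mem[0x1b]=0xc0, mem[0x08]=0x89, mem[0x11]=0xa6

MEM[0x17,0x00,0x1b,0x08,0x11] = c3 54 c0 89 a6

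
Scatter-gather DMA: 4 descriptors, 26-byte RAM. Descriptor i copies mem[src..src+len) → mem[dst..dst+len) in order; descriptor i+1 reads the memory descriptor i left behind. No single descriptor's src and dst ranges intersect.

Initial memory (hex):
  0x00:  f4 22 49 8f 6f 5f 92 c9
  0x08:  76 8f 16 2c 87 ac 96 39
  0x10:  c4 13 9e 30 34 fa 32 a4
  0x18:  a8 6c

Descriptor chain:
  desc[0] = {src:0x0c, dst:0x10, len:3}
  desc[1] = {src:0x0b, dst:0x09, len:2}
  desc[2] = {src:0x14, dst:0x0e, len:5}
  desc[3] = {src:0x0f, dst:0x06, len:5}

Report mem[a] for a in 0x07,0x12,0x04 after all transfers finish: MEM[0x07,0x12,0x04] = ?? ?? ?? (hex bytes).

MEM[0x07,0x12,0x04] = 32 a8 6f

  after D0: wrote 3B at 0x10 = 87ac96
  after D1: wrote 2B at 0x09 = 2c87
  after D2: wrote 5B at 0x0e = 34fa32a4a8
  after D3: wrote 5B at 0x06 = fa32a4a830
query mem[0x07]=0x32, mem[0x12]=0xa8, mem[0x04]=0x6f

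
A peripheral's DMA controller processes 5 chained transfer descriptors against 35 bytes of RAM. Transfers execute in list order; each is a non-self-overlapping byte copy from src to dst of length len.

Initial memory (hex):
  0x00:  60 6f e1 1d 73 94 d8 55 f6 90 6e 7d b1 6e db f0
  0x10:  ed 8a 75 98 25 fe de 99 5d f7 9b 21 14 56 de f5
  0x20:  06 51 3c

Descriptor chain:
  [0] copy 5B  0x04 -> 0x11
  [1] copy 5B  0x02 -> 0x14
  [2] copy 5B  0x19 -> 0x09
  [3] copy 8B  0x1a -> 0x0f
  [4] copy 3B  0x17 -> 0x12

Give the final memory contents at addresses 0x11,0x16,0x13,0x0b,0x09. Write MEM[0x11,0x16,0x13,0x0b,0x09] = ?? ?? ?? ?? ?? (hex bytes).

#0 dst[0x11+5] := {0x73,0x94,0xd8,0x55,0xf6}
#1 dst[0x14+5] := {0xe1,0x1d,0x73,0x94,0xd8}
#2 dst[0x09+5] := {0xf7,0x9b,0x21,0x14,0x56}
#3 dst[0x0f+8] := {0x9b,0x21,0x14,0x56,0xde,0xf5,0x06,0x51}
#4 dst[0x12+3] := {0x94,0xd8,0xf7}
query mem[0x11]=0x14, mem[0x16]=0x51, mem[0x13]=0xd8, mem[0x0b]=0x21, mem[0x09]=0xf7

MEM[0x11,0x16,0x13,0x0b,0x09] = 14 51 d8 21 f7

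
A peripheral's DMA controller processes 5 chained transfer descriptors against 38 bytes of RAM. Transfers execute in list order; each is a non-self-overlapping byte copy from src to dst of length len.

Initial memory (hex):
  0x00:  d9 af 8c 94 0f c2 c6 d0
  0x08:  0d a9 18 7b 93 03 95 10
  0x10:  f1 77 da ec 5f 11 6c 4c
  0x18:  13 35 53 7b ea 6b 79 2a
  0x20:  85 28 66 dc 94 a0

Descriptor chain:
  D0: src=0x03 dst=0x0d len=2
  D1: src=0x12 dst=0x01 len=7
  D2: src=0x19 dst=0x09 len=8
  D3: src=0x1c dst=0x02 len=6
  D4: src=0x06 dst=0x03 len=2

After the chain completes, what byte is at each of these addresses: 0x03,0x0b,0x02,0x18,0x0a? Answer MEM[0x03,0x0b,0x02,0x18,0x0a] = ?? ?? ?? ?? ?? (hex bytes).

MEM[0x03,0x0b,0x02,0x18,0x0a] = 85 7b ea 13 53

#0 dst[0x0d+2] := {0x94,0x0f}
#1 dst[0x01+7] := {0xda,0xec,0x5f,0x11,0x6c,0x4c,0x13}
#2 dst[0x09+8] := {0x35,0x53,0x7b,0xea,0x6b,0x79,0x2a,0x85}
#3 dst[0x02+6] := {0xea,0x6b,0x79,0x2a,0x85,0x28}
#4 dst[0x03+2] := {0x85,0x28}
query mem[0x03]=0x85, mem[0x0b]=0x7b, mem[0x02]=0xea, mem[0x18]=0x13, mem[0x0a]=0x53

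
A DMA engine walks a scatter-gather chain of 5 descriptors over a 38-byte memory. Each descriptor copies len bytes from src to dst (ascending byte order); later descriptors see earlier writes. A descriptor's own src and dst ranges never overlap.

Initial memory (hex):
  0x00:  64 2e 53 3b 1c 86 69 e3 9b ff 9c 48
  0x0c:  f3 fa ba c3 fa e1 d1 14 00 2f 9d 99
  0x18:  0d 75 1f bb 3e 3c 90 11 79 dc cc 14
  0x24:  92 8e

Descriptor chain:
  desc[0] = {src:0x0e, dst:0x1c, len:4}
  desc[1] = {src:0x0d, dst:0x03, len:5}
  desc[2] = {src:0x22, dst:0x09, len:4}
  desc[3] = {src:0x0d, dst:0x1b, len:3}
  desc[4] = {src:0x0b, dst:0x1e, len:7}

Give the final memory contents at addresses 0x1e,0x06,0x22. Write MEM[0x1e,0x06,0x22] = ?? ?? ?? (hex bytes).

#0 dst[0x1c+4] := {0xba,0xc3,0xfa,0xe1}
#1 dst[0x03+5] := {0xfa,0xba,0xc3,0xfa,0xe1}
#2 dst[0x09+4] := {0xcc,0x14,0x92,0x8e}
#3 dst[0x1b+3] := {0xfa,0xba,0xc3}
#4 dst[0x1e+7] := {0x92,0x8e,0xfa,0xba,0xc3,0xfa,0xe1}
query mem[0x1e]=0x92, mem[0x06]=0xfa, mem[0x22]=0xc3

MEM[0x1e,0x06,0x22] = 92 fa c3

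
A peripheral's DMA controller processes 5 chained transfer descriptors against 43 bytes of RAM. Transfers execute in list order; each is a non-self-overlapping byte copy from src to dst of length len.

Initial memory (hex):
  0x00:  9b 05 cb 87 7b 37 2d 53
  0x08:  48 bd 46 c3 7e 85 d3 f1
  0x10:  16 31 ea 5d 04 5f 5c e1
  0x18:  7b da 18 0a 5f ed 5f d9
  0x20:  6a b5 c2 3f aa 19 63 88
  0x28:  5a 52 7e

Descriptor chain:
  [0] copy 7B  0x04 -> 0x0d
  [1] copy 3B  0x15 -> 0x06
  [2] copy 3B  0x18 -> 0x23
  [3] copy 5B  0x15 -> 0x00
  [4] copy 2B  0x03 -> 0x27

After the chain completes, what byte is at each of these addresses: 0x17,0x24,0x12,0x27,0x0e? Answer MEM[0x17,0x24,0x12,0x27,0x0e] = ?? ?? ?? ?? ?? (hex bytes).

#0 dst[0x0d+7] := {0x7b,0x37,0x2d,0x53,0x48,0xbd,0x46}
#1 dst[0x06+3] := {0x5f,0x5c,0xe1}
#2 dst[0x23+3] := {0x7b,0xda,0x18}
#3 dst[0x00+5] := {0x5f,0x5c,0xe1,0x7b,0xda}
#4 dst[0x27+2] := {0x7b,0xda}
query mem[0x17]=0xe1, mem[0x24]=0xda, mem[0x12]=0xbd, mem[0x27]=0x7b, mem[0x0e]=0x37

MEM[0x17,0x24,0x12,0x27,0x0e] = e1 da bd 7b 37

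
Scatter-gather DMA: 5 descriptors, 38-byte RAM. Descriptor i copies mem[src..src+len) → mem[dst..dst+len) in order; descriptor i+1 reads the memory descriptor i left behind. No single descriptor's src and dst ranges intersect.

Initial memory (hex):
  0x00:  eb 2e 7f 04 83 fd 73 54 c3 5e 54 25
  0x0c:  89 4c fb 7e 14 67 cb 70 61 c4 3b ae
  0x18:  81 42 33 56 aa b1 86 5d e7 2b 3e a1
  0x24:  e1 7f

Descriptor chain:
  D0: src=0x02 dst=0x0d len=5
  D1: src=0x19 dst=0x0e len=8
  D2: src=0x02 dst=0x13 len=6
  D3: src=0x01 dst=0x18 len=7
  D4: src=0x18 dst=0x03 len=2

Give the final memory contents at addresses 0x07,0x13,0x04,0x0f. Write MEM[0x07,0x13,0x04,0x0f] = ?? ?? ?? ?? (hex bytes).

  after D0: wrote 5B at 0x0d = 7f0483fd73
  after D1: wrote 8B at 0x0e = 423356aab1865de7
  after D2: wrote 6B at 0x13 = 7f0483fd7354
  after D3: wrote 7B at 0x18 = 2e7f0483fd7354
  after D4: wrote 2B at 0x03 = 2e7f
query mem[0x07]=0x54, mem[0x13]=0x7f, mem[0x04]=0x7f, mem[0x0f]=0x33

MEM[0x07,0x13,0x04,0x0f] = 54 7f 7f 33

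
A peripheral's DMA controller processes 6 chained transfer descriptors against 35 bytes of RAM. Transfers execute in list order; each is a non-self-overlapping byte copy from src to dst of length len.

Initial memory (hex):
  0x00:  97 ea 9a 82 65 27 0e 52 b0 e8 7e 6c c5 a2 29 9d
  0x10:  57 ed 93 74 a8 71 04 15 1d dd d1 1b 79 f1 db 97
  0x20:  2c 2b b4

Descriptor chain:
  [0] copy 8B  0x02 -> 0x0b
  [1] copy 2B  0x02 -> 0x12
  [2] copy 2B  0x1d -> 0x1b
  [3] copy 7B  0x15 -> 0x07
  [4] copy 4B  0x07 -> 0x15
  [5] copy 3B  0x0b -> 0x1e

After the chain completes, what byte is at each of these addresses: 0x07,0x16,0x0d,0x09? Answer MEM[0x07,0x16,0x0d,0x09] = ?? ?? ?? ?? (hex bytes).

MEM[0x07,0x16,0x0d,0x09] = 71 04 f1 15

D0: mem[0x0b..0x12] <- [9a 82 65 27 0e 52 b0 e8]
D1: mem[0x12..0x13] <- [9a 82]
D2: mem[0x1b..0x1c] <- [f1 db]
D3: mem[0x07..0x0d] <- [71 04 15 1d dd d1 f1]
D4: mem[0x15..0x18] <- [71 04 15 1d]
D5: mem[0x1e..0x20] <- [dd d1 f1]
query mem[0x07]=0x71, mem[0x16]=0x04, mem[0x0d]=0xf1, mem[0x09]=0x15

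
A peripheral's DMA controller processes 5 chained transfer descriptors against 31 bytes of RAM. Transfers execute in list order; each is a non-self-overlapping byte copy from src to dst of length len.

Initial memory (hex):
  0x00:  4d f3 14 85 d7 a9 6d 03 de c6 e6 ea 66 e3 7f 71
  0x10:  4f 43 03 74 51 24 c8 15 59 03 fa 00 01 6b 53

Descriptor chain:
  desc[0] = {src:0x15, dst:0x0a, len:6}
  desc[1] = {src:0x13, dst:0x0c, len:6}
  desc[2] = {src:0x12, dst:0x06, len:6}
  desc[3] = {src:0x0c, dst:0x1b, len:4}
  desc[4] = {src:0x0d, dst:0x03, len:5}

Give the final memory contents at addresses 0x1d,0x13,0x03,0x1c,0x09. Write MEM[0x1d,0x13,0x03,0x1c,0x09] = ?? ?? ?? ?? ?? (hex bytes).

  after D0: wrote 6B at 0x0a = 24c8155903fa
  after D1: wrote 6B at 0x0c = 745124c81559
  after D2: wrote 6B at 0x06 = 03745124c815
  after D3: wrote 4B at 0x1b = 745124c8
  after D4: wrote 5B at 0x03 = 5124c81559
query mem[0x1d]=0x24, mem[0x13]=0x74, mem[0x03]=0x51, mem[0x1c]=0x51, mem[0x09]=0x24

MEM[0x1d,0x13,0x03,0x1c,0x09] = 24 74 51 51 24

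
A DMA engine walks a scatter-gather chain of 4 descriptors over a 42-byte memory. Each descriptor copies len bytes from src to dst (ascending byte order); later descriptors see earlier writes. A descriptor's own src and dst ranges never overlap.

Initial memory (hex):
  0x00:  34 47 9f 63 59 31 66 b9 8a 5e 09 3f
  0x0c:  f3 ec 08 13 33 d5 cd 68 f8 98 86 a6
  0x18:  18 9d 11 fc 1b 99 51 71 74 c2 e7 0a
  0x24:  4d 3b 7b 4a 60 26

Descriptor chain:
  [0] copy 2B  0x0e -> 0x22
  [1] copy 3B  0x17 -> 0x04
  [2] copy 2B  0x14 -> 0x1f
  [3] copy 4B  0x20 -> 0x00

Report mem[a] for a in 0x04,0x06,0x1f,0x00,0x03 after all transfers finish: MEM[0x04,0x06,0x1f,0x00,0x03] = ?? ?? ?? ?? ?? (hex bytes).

#0 dst[0x22+2] := {0x08,0x13}
#1 dst[0x04+3] := {0xa6,0x18,0x9d}
#2 dst[0x1f+2] := {0xf8,0x98}
#3 dst[0x00+4] := {0x98,0xc2,0x08,0x13}
query mem[0x04]=0xa6, mem[0x06]=0x9d, mem[0x1f]=0xf8, mem[0x00]=0x98, mem[0x03]=0x13

MEM[0x04,0x06,0x1f,0x00,0x03] = a6 9d f8 98 13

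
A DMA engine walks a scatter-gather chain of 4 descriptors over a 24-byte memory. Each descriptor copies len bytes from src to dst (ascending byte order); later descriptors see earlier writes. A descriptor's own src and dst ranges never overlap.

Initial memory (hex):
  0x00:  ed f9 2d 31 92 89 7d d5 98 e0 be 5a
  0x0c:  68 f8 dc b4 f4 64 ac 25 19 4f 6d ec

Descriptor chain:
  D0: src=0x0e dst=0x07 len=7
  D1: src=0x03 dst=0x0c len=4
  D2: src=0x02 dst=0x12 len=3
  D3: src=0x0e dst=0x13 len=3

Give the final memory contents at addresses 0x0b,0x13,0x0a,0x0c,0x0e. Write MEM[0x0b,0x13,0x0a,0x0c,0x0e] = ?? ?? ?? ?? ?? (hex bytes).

MEM[0x0b,0x13,0x0a,0x0c,0x0e] = ac 89 64 31 89

#0 dst[0x07+7] := {0xdc,0xb4,0xf4,0x64,0xac,0x25,0x19}
#1 dst[0x0c+4] := {0x31,0x92,0x89,0x7d}
#2 dst[0x12+3] := {0x2d,0x31,0x92}
#3 dst[0x13+3] := {0x89,0x7d,0xf4}
query mem[0x0b]=0xac, mem[0x13]=0x89, mem[0x0a]=0x64, mem[0x0c]=0x31, mem[0x0e]=0x89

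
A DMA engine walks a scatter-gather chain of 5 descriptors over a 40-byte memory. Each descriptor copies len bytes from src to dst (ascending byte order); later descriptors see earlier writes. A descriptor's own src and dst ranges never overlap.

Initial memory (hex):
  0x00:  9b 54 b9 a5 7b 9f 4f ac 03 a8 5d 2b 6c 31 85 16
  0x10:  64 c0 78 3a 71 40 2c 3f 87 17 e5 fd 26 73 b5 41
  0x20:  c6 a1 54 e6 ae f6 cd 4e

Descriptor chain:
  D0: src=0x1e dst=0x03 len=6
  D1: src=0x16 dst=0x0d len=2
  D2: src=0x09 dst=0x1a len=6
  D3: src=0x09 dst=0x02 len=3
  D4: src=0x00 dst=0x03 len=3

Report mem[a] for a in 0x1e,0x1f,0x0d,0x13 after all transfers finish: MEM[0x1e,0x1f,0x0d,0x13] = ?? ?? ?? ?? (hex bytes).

[0] 0x1e->0x03 len=6 : b5 41 c6 a1 54 e6
[1] 0x16->0x0d len=2 : 2c 3f
[2] 0x09->0x1a len=6 : a8 5d 2b 6c 2c 3f
[3] 0x09->0x02 len=3 : a8 5d 2b
[4] 0x00->0x03 len=3 : 9b 54 a8
query mem[0x1e]=0x2c, mem[0x1f]=0x3f, mem[0x0d]=0x2c, mem[0x13]=0x3a

MEM[0x1e,0x1f,0x0d,0x13] = 2c 3f 2c 3a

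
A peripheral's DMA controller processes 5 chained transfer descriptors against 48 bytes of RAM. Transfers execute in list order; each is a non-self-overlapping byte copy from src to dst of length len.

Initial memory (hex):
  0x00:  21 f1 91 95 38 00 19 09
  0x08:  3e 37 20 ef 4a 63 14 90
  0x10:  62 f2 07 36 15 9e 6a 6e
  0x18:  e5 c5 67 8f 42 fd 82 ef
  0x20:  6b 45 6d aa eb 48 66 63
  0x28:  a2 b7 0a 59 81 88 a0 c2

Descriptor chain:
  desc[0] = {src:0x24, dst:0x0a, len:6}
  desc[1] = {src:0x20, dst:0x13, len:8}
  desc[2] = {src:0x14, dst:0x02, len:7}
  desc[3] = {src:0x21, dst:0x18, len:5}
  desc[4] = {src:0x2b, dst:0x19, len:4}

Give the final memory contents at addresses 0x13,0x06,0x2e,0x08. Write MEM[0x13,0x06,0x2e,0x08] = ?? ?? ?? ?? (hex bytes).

MEM[0x13,0x06,0x2e,0x08] = 6b 48 a0 63

D0: mem[0x0a..0x0f] <- [eb 48 66 63 a2 b7]
D1: mem[0x13..0x1a] <- [6b 45 6d aa eb 48 66 63]
D2: mem[0x02..0x08] <- [45 6d aa eb 48 66 63]
D3: mem[0x18..0x1c] <- [45 6d aa eb 48]
D4: mem[0x19..0x1c] <- [59 81 88 a0]
query mem[0x13]=0x6b, mem[0x06]=0x48, mem[0x2e]=0xa0, mem[0x08]=0x63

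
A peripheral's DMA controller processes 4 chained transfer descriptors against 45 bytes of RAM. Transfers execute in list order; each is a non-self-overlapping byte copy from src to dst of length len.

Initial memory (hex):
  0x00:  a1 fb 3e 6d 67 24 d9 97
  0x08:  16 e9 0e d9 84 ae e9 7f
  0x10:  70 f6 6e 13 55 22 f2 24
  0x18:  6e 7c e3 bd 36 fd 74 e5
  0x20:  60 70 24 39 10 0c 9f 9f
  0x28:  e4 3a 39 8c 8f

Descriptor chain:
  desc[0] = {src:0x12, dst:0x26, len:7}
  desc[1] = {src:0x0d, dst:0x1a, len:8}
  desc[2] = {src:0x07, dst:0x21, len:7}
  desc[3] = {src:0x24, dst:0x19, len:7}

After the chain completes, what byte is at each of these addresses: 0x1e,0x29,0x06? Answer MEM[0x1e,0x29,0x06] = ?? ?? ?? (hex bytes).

MEM[0x1e,0x29,0x06] = 22 22 d9

#0 dst[0x26+7] := {0x6e,0x13,0x55,0x22,0xf2,0x24,0x6e}
#1 dst[0x1a+8] := {0xae,0xe9,0x7f,0x70,0xf6,0x6e,0x13,0x55}
#2 dst[0x21+7] := {0x97,0x16,0xe9,0x0e,0xd9,0x84,0xae}
#3 dst[0x19+7] := {0x0e,0xd9,0x84,0xae,0x55,0x22,0xf2}
query mem[0x1e]=0x22, mem[0x29]=0x22, mem[0x06]=0xd9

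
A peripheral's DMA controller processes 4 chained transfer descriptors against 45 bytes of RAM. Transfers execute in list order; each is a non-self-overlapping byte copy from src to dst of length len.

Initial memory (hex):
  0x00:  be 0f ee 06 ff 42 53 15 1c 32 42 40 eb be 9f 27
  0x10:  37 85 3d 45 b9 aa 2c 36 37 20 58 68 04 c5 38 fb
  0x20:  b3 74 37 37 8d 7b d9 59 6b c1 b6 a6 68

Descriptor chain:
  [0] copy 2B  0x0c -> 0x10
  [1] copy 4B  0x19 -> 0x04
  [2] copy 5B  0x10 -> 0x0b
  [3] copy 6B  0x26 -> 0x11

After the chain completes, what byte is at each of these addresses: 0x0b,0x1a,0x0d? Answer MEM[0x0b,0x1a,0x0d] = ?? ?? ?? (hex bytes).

  after D0: wrote 2B at 0x10 = ebbe
  after D1: wrote 4B at 0x04 = 20586804
  after D2: wrote 5B at 0x0b = ebbe3d45b9
  after D3: wrote 6B at 0x11 = d9596bc1b6a6
query mem[0x0b]=0xeb, mem[0x1a]=0x58, mem[0x0d]=0x3d

MEM[0x0b,0x1a,0x0d] = eb 58 3d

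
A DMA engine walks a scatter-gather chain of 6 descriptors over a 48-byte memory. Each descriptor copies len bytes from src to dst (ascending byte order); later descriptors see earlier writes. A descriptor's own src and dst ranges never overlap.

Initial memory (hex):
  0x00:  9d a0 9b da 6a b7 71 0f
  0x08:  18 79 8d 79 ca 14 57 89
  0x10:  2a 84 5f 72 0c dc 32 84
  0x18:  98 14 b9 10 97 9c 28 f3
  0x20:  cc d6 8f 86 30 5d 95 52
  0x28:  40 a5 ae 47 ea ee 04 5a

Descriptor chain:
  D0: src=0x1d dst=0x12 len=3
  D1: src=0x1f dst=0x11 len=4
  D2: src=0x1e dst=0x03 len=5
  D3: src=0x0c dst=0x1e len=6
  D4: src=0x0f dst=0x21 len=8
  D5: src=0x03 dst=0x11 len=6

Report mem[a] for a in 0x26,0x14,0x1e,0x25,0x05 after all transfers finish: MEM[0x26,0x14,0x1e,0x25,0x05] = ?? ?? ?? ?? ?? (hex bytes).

MEM[0x26,0x14,0x1e,0x25,0x05] = 8f d6 ca d6 cc

D0: mem[0x12..0x14] <- [9c 28 f3]
D1: mem[0x11..0x14] <- [f3 cc d6 8f]
D2: mem[0x03..0x07] <- [28 f3 cc d6 8f]
D3: mem[0x1e..0x23] <- [ca 14 57 89 2a f3]
D4: mem[0x21..0x28] <- [89 2a f3 cc d6 8f dc 32]
D5: mem[0x11..0x16] <- [28 f3 cc d6 8f 18]
query mem[0x26]=0x8f, mem[0x14]=0xd6, mem[0x1e]=0xca, mem[0x25]=0xd6, mem[0x05]=0xcc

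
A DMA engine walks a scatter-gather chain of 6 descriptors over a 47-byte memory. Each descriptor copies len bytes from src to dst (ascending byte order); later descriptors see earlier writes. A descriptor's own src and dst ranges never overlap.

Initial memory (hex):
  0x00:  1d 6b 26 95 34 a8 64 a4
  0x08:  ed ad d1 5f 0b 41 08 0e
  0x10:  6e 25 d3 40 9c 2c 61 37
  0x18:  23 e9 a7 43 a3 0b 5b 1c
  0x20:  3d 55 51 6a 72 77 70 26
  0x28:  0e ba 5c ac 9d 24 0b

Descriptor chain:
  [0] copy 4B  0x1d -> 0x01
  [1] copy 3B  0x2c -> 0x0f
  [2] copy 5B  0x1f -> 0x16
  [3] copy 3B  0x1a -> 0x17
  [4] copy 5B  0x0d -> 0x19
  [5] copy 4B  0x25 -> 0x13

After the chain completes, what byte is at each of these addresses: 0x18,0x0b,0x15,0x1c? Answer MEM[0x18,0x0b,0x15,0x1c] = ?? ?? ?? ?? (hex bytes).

MEM[0x18,0x0b,0x15,0x1c] = 43 5f 26 24

#0 dst[0x01+4] := {0x0b,0x5b,0x1c,0x3d}
#1 dst[0x0f+3] := {0x9d,0x24,0x0b}
#2 dst[0x16+5] := {0x1c,0x3d,0x55,0x51,0x6a}
#3 dst[0x17+3] := {0x6a,0x43,0xa3}
#4 dst[0x19+5] := {0x41,0x08,0x9d,0x24,0x0b}
#5 dst[0x13+4] := {0x77,0x70,0x26,0x0e}
query mem[0x18]=0x43, mem[0x0b]=0x5f, mem[0x15]=0x26, mem[0x1c]=0x24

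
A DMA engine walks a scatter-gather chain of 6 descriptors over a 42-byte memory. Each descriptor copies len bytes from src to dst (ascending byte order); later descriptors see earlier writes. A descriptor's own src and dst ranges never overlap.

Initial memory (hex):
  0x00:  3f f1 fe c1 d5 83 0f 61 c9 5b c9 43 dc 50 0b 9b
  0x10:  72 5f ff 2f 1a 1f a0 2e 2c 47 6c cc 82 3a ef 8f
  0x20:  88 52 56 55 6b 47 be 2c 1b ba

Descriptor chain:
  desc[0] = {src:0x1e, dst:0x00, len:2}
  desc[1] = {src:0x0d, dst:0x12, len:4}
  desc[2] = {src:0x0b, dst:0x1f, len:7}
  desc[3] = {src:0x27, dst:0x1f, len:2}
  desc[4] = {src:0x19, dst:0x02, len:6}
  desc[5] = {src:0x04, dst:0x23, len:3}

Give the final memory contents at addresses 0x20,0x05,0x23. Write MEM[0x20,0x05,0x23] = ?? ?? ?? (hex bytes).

  after D0: wrote 2B at 0x00 = ef8f
  after D1: wrote 4B at 0x12 = 500b9b72
  after D2: wrote 7B at 0x1f = 43dc500b9b725f
  after D3: wrote 2B at 0x1f = 2c1b
  after D4: wrote 6B at 0x02 = 476ccc823aef
  after D5: wrote 3B at 0x23 = cc823a
query mem[0x20]=0x1b, mem[0x05]=0x82, mem[0x23]=0xcc

MEM[0x20,0x05,0x23] = 1b 82 cc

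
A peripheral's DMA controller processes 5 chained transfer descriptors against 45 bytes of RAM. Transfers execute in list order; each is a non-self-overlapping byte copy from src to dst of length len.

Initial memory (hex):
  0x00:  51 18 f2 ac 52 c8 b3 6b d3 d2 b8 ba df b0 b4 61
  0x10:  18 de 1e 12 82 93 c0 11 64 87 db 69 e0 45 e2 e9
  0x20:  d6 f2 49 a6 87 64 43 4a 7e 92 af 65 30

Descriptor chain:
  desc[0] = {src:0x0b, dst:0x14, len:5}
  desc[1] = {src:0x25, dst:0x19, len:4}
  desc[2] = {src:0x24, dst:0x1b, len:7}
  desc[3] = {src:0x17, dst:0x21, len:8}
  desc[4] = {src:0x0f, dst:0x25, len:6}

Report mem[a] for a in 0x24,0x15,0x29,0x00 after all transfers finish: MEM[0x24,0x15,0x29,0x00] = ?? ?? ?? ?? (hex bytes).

MEM[0x24,0x15,0x29,0x00] = 43 df 12 51

  after D0: wrote 5B at 0x14 = badfb0b461
  after D1: wrote 4B at 0x19 = 64434a7e
  after D2: wrote 7B at 0x1b = 8764434a7e92af
  after D3: wrote 8B at 0x21 = b46164438764434a
  after D4: wrote 6B at 0x25 = 6118de1e12ba
query mem[0x24]=0x43, mem[0x15]=0xdf, mem[0x29]=0x12, mem[0x00]=0x51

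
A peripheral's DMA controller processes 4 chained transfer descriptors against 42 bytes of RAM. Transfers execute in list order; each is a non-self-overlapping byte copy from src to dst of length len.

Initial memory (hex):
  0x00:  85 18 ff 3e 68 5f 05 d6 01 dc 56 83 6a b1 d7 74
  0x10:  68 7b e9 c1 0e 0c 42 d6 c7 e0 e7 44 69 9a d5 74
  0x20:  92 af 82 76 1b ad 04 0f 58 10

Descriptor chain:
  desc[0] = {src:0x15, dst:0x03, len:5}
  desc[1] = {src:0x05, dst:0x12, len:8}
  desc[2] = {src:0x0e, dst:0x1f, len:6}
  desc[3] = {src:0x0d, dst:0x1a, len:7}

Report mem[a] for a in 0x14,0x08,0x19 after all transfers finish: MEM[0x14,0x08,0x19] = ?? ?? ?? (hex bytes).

  after D0: wrote 5B at 0x03 = 0c42d6c7e0
  after D1: wrote 8B at 0x12 = d6c7e001dc56836a
  after D2: wrote 6B at 0x1f = d774687bd6c7
  after D3: wrote 7B at 0x1a = b1d774687bd6c7
query mem[0x14]=0xe0, mem[0x08]=0x01, mem[0x19]=0x6a

MEM[0x14,0x08,0x19] = e0 01 6a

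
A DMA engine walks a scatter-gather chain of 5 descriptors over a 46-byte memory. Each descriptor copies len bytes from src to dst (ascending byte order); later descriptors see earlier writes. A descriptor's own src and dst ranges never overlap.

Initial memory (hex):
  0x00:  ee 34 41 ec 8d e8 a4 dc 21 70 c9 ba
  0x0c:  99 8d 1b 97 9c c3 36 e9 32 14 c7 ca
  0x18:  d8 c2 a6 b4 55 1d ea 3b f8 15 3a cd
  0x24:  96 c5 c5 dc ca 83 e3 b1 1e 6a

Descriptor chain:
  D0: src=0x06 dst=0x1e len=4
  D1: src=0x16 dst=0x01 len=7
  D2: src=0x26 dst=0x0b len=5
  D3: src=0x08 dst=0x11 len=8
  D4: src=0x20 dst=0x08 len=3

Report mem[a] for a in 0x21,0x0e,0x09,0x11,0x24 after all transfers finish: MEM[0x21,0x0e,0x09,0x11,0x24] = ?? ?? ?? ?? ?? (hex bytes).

[0] 0x06->0x1e len=4 : a4 dc 21 70
[1] 0x16->0x01 len=7 : c7 ca d8 c2 a6 b4 55
[2] 0x26->0x0b len=5 : c5 dc ca 83 e3
[3] 0x08->0x11 len=8 : 21 70 c9 c5 dc ca 83 e3
[4] 0x20->0x08 len=3 : 21 70 3a
query mem[0x21]=0x70, mem[0x0e]=0x83, mem[0x09]=0x70, mem[0x11]=0x21, mem[0x24]=0x96

MEM[0x21,0x0e,0x09,0x11,0x24] = 70 83 70 21 96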